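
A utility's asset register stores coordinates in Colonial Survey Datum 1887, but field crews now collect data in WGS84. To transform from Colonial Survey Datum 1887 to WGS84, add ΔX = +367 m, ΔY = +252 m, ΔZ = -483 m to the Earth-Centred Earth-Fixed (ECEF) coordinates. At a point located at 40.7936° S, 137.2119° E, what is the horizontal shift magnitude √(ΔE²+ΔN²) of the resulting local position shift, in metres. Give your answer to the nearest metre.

611 m

At φ = -40.7936°, λ = 137.2119°: sin φ = -0.653336, cos φ = 0.757068, sin λ = 0.679289, cos λ = -0.733871.
ΔE = −sin λ·ΔX + cos λ·ΔY = −(0.679289)·(367) + (-0.733871)·(252) = -434.23 m.
ΔN = −sin φ cos λ·ΔX − sin φ sin λ·ΔY + cos φ·ΔZ = −(-0.653336)(-0.733871)(367) − (-0.653336)(0.679289)(252) + (0.757068)(-483) = -429.79 m.
Horizontal magnitude = √(ΔE² + ΔN²) = √((-434.23)² + (-429.79)²) = 610.96 m.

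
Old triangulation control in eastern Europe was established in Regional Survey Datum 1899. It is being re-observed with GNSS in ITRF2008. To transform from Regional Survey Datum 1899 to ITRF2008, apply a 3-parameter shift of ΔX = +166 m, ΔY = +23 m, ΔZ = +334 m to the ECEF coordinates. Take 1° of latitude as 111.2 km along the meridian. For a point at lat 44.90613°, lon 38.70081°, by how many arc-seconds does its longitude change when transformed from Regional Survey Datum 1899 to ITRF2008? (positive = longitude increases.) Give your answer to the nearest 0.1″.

sin φ = 0.705947, cos φ = 0.708264, sin λ = 0.625254, cos λ = 0.780422.
East component: ΔE = −sin λ·ΔX + cos λ·ΔY = −(0.625254)(166) + (0.780422)(23) = -85.84 m.
1° of latitude spans 111200 m; at latitude φ, 1° of longitude spans that × cos φ = 78759.0 m, so Δλ = -85.84 / 78759.0 × 3600 = -3.924″.

Δλ = -3.9″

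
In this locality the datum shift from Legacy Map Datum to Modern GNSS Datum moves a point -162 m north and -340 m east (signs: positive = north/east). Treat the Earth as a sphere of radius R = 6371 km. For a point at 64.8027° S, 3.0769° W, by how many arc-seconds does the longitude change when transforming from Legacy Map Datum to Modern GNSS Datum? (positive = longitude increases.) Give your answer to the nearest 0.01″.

Δλ = -25.86″

At latitude -64.8027°, cos φ = 0.425737.
One radian of longitude at latitude φ spans R cos φ, so Δλ = ΔE / (R cos φ) = -340.0 / (6371000 × 0.425737) = -1.2535e-04 rad = -25.856″.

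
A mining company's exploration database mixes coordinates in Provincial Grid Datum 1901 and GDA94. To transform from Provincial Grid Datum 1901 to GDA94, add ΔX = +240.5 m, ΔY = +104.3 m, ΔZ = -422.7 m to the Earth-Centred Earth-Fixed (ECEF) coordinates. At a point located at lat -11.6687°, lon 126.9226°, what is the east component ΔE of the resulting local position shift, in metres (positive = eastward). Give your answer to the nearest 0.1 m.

The local east axis at (φ, λ) is (−sin λ, cos λ, 0), so ΔE = −sin(126.9226°)·240.5 + cos(126.9226°)·104.3 = -254.92 m.

ΔE = -254.9 m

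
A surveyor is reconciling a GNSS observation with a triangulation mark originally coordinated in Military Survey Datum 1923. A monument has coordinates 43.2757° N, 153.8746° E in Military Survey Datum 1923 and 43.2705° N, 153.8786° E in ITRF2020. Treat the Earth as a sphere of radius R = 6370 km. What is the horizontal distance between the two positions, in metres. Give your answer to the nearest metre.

663 m

Δφ = 43.2705° − 43.2757° = -0.0052°; Δλ = 153.8786° − 153.8746° = +0.0040°.
1° along a meridian = πR/180 = 111177 m.
ΔN = Δφ × 111177 = -578.1 m; ΔE = Δλ × 111177 × cos(43.2757°) = +0.0040 × 111177 × 0.728064 = 323.8 m.
Distance = √(ΔE² + ΔN²) = √(323.8² + (-578.1)²) = 662.6 m.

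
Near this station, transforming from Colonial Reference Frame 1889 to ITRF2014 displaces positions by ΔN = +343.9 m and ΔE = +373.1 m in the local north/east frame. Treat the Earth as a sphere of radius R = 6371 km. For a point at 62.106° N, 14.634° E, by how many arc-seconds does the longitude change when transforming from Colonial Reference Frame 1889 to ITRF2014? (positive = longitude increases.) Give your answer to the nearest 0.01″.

At latitude 62.106°, cos φ = 0.467837.
One radian of longitude at latitude φ spans R cos φ, so Δλ = ΔE / (R cos φ) = 373.1 / (6371000 × 0.467837) = 1.2518e-04 rad = 25.820″.

Δλ = 25.82″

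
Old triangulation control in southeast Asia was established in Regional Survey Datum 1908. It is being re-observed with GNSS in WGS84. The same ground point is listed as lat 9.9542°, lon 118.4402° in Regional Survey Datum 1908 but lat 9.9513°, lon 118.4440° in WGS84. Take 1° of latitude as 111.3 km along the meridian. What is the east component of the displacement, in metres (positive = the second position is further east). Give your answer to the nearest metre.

ΔE = 417 m

Δφ = 9.9513° − 9.9542° = -0.0029°; Δλ = 118.4440° − 118.4402° = +0.0038°.
ΔN = Δφ × 111300 = -322.8 m; ΔE = Δλ × 111300 × cos(9.9542°) = +0.0038 × 111300 × 0.984946 = 416.6 m.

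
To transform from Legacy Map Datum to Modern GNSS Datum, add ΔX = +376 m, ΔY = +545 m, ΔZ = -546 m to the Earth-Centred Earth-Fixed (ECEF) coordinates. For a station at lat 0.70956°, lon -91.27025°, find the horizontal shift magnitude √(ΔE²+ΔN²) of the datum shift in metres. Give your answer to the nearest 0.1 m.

The local east axis at (φ, λ) is (−sin λ, cos λ, 0), so ΔE = −sin(-91.27025°)·376 + cos(-91.27025°)·545 = 363.83 m.
The local north axis is (−sin φ cos λ, −sin φ sin λ, cos φ), giving ΔN = 0.103 + 6.748 − 545.958 = -539.11 m.
Horizontal magnitude = √(ΔE² + ΔN²) = √(363.83² + (-539.11)²) = 650.39 m.

650.4 m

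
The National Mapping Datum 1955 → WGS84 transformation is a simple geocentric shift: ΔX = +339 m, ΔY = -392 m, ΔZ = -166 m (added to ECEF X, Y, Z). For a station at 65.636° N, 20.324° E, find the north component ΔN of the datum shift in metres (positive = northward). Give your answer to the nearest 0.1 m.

The local north axis is (−sin φ cos λ, −sin φ sin λ, cos φ), giving ΔN = -289.584 + 124.027 − 68.480 = -234.04 m.

ΔN = -234.0 m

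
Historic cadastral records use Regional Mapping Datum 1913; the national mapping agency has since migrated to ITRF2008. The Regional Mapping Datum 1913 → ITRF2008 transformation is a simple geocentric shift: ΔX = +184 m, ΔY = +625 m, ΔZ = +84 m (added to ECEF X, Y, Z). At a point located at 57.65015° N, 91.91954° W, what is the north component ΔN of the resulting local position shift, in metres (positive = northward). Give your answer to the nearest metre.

At φ = 57.65015°, λ = -91.91954°: sin φ = 0.844797, cos φ = 0.535088, sin λ = -0.999439, cos λ = -0.033496.
ΔN = −sin φ cos λ·ΔX − sin φ sin λ·ΔY + cos φ·ΔZ = −(0.844797)(-0.033496)(184) − (0.844797)(-0.999439)(625) + (0.535088)(84) = 577.86 m.

ΔN = 578 m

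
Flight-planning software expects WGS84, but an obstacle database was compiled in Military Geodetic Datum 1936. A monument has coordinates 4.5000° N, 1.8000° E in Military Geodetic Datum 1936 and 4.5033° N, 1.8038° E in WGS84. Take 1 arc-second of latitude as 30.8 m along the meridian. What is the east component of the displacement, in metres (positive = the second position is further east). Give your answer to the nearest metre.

Δφ = 4.5033° − 4.5000° = +0.0033°; Δλ = 1.8038° − 1.8000° = +0.0038°.
1° of latitude = 3600 × 30.80 = 110880 m.
ΔN = Δφ × 110880 = 365.9 m; ΔE = Δλ × 110880 × cos(4.5000°) = +0.0038 × 110880 × 0.996917 = 420.0 m.

ΔE = 420 m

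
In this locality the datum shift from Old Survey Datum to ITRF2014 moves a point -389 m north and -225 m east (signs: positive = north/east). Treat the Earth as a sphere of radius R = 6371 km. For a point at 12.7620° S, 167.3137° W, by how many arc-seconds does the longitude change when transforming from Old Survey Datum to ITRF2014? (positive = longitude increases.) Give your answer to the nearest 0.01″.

At latitude -12.7620°, cos φ = 0.975296.
One radian of longitude at latitude φ spans R cos φ, so Δλ = ΔE / (R cos φ) = -225.0 / (6371000 × 0.975296) = -3.6211e-05 rad = -7.469″.

Δλ = -7.47″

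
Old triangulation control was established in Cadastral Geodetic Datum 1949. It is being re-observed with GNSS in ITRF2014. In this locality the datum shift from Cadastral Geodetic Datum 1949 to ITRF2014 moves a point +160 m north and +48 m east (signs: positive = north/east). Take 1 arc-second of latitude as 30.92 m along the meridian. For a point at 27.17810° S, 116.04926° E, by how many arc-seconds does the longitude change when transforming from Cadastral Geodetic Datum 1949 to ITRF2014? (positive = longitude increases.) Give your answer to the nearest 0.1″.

At latitude -27.17810°, cos φ = 0.889591.
1″ of longitude at this latitude = 30.92 × cos φ = 27.5062 m, so Δλ = 48.0 / 27.5062 = 1.745″.

Δλ = 1.7″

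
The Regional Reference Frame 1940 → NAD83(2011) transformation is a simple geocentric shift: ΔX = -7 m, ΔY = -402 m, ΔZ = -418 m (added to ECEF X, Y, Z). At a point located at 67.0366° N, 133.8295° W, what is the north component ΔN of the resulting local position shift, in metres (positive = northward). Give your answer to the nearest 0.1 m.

ΔN = -434.6 m

At φ = 67.0366°, λ = -133.8295°: sin φ = 0.920754, cos φ = 0.390143, sin λ = -0.721404, cos λ = -0.692515.
ΔN = −sin φ cos λ·ΔX − sin φ sin λ·ΔY + cos φ·ΔZ = −(0.920754)(-0.692515)(-7) − (0.920754)(-0.721404)(-402) + (0.390143)(-418) = -434.57 m.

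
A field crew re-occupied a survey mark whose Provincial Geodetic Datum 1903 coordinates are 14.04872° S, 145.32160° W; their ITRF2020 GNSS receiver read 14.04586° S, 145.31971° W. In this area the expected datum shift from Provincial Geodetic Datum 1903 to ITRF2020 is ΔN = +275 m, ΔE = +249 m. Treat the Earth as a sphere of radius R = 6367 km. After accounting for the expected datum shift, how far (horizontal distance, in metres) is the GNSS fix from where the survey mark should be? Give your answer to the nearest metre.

Observed coordinate differences: Δφ = +0.00286°, Δλ = +0.00189°.
Converting to metres (1° lat = 111125 m, cos φ = 0.970090): observed ΔN = 317.8 m, observed ΔE = 203.7 m.
Subtracting the expected shift leaves a residual of 317.8 − (275) = 42.8 m north and 203.7 − (249) = -45.3 m east.
Residual distance = √(42.8² + (-45.3)²) = 62.3 m.

62 m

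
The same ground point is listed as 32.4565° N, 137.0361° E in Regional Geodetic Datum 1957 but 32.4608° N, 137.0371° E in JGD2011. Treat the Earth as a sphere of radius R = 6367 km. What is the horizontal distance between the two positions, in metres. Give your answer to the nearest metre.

Δφ = 32.4608° − 32.4565° = +0.0043°; Δλ = 137.0371° − 137.0361° = +0.0010°.
1° along a meridian = πR/180 = 111125 m.
ΔN = Δφ × 111125 = 477.8 m; ΔE = Δλ × 111125 × cos(32.4565°) = +0.0010 × 111125 × 0.843799 = 93.8 m.
Distance = √(ΔE² + ΔN²) = √(93.8² + 477.8²) = 487.0 m.

487 m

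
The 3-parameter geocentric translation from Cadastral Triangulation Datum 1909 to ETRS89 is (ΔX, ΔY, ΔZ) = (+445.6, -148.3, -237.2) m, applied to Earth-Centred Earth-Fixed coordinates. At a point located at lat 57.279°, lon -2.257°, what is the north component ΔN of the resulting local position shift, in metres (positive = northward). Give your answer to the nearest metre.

At φ = 57.279°, λ = -2.257°: sin φ = 0.841313, cos φ = 0.540549, sin λ = -0.039382, cos λ = 0.999224.
ΔN = −sin φ cos λ·ΔX − sin φ sin λ·ΔY + cos φ·ΔZ = −(0.841313)(0.999224)(445.6) − (0.841313)(-0.039382)(-148.3) + (0.540549)(-237.2) = -507.73 m.

ΔN = -508 m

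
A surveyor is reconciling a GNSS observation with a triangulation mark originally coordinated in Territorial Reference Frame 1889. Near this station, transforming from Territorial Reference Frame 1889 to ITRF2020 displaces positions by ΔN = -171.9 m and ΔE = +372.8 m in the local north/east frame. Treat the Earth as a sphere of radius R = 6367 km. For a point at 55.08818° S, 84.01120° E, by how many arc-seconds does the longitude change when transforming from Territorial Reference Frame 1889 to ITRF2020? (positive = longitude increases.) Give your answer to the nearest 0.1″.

Δλ = 21.1″

At latitude -55.08818°, cos φ = 0.572315.
One radian of longitude at latitude φ spans R cos φ, so Δλ = ΔE / (R cos φ) = 372.8 / (6367000 × 0.572315) = 1.0231e-04 rad = 21.102″.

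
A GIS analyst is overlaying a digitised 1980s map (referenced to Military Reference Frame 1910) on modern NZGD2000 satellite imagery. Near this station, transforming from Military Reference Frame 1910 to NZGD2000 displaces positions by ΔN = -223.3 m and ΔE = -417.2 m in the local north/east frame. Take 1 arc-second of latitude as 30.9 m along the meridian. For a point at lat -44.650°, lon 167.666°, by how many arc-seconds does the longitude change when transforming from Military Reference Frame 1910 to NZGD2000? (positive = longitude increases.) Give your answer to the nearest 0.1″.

Δλ = -19.0″

At latitude -44.650°, cos φ = 0.711413.
1″ of longitude at this latitude = 30.90 × cos φ = 21.9827 m, so Δλ = -417.2 / 21.9827 = -18.979″.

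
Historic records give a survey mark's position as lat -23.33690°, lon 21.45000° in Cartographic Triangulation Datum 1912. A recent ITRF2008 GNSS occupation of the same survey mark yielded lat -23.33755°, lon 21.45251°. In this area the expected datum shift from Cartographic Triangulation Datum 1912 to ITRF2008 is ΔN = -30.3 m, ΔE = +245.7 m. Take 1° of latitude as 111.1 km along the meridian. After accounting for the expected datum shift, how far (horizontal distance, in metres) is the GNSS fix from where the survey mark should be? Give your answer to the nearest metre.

Observed coordinate differences: Δφ = -0.00065°, Δλ = +0.00251°.
Converting to metres (1° lat = 111100 m, cos φ = 0.918191): observed ΔN = -72.2 m, observed ΔE = 256.0 m.
Subtracting the expected shift leaves a residual of -72.2 − (-30.3) = -41.9 m north and 256.0 − (245.7) = 10.3 m east.
Residual distance = √((-41.9)² + 10.3²) = 43.2 m.

43 m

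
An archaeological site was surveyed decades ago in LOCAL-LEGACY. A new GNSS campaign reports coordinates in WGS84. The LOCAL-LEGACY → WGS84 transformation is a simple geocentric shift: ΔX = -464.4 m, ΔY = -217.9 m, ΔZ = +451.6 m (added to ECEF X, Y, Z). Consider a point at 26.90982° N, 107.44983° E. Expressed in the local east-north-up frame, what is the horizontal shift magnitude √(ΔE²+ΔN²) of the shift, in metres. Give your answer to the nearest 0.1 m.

668.3 m

The local east axis at (φ, λ) is (−sin λ, cos λ, 0), so ΔE = −sin(107.44983°)·(-464.4) + cos(107.44983°)·(-217.9) = 508.37 m.
The local north axis is (−sin φ cos λ, −sin φ sin λ, cos φ), giving ΔN = -63.027 + 94.080 + 402.701 = 433.75 m.
Horizontal magnitude = √(ΔE² + ΔN²) = √(508.37² + 433.75²) = 668.27 m.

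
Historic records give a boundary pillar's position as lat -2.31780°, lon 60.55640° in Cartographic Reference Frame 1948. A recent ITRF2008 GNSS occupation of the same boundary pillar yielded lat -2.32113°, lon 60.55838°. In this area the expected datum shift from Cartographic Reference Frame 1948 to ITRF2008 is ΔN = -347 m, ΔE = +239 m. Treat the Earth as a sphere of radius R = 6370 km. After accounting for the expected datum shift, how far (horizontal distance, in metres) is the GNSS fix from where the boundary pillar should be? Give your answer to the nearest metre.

30 m

Observed coordinate differences: Δφ = -0.00333°, Δλ = +0.00198°.
Converting to metres (1° lat = 111177 m, cos φ = 0.999182): observed ΔN = -370.2 m, observed ΔE = 220.0 m.
Subtracting the expected shift leaves a residual of -370.2 − (-347) = -23.2 m north and 220.0 − (239) = -19.0 m east.
Residual distance = √((-23.2)² + (-19.0)²) = 30.0 m.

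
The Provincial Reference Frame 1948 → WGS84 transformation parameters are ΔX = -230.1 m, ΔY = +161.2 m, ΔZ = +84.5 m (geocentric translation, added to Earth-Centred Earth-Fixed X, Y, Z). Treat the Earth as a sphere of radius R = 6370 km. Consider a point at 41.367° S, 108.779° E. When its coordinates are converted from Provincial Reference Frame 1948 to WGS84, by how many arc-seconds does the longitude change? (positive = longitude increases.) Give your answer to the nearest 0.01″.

sin φ = -0.660880, cos φ = 0.750492, sin λ = 0.946767, cos λ = -0.321919.
East component: ΔE = −sin λ·ΔX + cos λ·ΔY = −(0.946767)(-230.1) + (-0.321919)(161.2) = 165.96 m.
1° of latitude spans πR/180 = 111177 m; at latitude φ, 1° of longitude spans that × cos φ = 83437.8 m, so Δλ = 165.96 / 83437.8 × 3600 = 7.160″.

Δλ = 7.16″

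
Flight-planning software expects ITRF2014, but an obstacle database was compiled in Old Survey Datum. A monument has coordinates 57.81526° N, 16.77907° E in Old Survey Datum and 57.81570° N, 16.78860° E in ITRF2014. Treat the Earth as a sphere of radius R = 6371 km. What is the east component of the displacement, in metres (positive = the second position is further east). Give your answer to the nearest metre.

ΔE = 564 m

Δφ = 57.81570° − 57.81526° = +0.00044°; Δλ = 16.78860° − 16.77907° = +0.00953°.
1° along a meridian = πR/180 = 111195 m.
ΔN = Δφ × 111195 = 48.9 m; ΔE = Δλ × 111195 × cos(57.81526°) = +0.00953 × 111195 × 0.532651 = 564.4 m.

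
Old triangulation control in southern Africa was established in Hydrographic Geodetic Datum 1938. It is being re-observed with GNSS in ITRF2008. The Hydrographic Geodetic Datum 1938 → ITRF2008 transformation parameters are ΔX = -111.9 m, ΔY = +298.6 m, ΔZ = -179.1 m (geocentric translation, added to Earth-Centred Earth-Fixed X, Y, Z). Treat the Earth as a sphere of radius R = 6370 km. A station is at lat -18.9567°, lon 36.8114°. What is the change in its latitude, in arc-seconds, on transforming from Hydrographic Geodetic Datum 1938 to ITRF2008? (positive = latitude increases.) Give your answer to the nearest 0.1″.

sin φ = -0.324854, cos φ = 0.945764, sin λ = 0.599183, cos λ = 0.800612.
North component: ΔN = −sin φ cos λ·ΔX − sin φ sin λ·ΔY + cos φ·ΔZ = −(-0.324854)(0.800612)(-111.9) − (-0.324854)(0.599183)(298.6) + (0.945764)(-179.1) = -140.37 m.
1° of latitude spans πR/180 = 111177 m, so Δφ = -140.37 / 111177 × 3600 = -4.545″.

Δφ = -4.5″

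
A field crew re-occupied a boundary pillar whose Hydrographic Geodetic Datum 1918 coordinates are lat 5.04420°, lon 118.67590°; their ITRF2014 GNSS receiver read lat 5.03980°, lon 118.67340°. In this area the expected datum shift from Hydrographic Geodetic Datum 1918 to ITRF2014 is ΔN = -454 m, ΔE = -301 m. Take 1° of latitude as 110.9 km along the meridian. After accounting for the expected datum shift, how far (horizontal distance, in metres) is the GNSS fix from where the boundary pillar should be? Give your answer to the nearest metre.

Observed coordinate differences: Δφ = -0.00440°, Δλ = -0.00250°.
Converting to metres (1° lat = 110900 m, cos φ = 0.996127): observed ΔN = -488.0 m, observed ΔE = -276.2 m.
Subtracting the expected shift leaves a residual of -488.0 − (-454) = -34.0 m north and -276.2 − (-301) = 24.8 m east.
Residual distance = √((-34.0)² + 24.8²) = 42.1 m.

42 m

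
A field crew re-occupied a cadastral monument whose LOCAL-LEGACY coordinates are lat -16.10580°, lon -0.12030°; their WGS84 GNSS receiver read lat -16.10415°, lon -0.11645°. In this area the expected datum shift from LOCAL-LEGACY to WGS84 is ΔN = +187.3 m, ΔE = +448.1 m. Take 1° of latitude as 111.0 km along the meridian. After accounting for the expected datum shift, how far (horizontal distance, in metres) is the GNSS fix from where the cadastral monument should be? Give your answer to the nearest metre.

38 m

Observed coordinate differences: Δφ = +0.00165°, Δλ = +0.00385°.
Converting to metres (1° lat = 111000 m, cos φ = 0.960751): observed ΔN = 183.1 m, observed ΔE = 410.6 m.
Subtracting the expected shift leaves a residual of 183.1 − (187.3) = -4.2 m north and 410.6 − (448.1) = -37.5 m east.
Residual distance = √((-4.2)² + (-37.5)²) = 37.8 m.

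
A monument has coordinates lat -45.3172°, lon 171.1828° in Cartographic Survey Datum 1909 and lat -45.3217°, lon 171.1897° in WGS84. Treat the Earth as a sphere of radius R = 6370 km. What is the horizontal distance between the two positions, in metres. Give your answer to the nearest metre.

Δφ = -45.3217° − -45.3172° = -0.0045°; Δλ = 171.1897° − 171.1828° = +0.0069°.
1° along a meridian = πR/180 = 111177 m.
ΔN = Δφ × 111177 = -500.3 m; ΔE = Δλ × 111177 × cos(-45.3172°) = +0.0069 × 111177 × 0.703181 = 539.4 m.
Distance = √(ΔE² + ΔN²) = √(539.4² + (-500.3)²) = 735.7 m.

736 m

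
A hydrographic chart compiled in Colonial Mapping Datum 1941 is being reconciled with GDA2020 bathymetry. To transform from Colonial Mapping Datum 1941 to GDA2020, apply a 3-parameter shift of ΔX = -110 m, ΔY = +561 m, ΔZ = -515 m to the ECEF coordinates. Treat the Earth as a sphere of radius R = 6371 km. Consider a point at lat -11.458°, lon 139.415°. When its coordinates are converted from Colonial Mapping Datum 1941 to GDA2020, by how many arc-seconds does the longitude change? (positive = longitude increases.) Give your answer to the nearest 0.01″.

Δλ = -11.71″

sin φ = -0.198650, cos φ = 0.980071, sin λ = 0.650575, cos λ = -0.759442.
East component: ΔE = −sin λ·ΔX + cos λ·ΔY = −(0.650575)(-110) + (-0.759442)(561) = -354.48 m.
1° of latitude spans πR/180 = 111195 m; at latitude φ, 1° of longitude spans that × cos φ = 108978.9 m, so Δλ = -354.48 / 108978.9 × 3600 = -11.710″.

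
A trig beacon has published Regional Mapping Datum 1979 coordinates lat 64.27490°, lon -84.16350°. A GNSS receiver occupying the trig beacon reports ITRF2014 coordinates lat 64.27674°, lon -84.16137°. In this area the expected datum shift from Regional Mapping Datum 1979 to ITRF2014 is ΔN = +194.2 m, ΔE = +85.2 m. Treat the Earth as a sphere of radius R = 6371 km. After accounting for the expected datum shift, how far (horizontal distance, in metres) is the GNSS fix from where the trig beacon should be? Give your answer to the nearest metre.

Observed coordinate differences: Δφ = +0.00184°, Δλ = +0.00213°.
Converting to metres (1° lat = 111195 m, cos φ = 0.434054): observed ΔN = 204.6 m, observed ΔE = 102.8 m.
Subtracting the expected shift leaves a residual of 204.6 − (194.2) = 10.4 m north and 102.8 − (85.2) = 17.6 m east.
Residual distance = √(10.4² + 17.6²) = 20.4 m.

20 m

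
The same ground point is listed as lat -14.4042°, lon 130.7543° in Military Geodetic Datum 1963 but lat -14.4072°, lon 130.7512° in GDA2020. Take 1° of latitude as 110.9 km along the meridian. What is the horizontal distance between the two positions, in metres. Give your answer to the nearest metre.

471 m

Δφ = -14.4072° − -14.4042° = -0.0030°; Δλ = 130.7512° − 130.7543° = -0.0031°.
ΔN = Δφ × 110900 = -332.7 m; ΔE = Δλ × 110900 × cos(-14.4042°) = -0.0031 × 110900 × 0.968565 = -333.0 m.
Distance = √(ΔE² + ΔN²) = √((-333.0)² + (-332.7)²) = 470.7 m.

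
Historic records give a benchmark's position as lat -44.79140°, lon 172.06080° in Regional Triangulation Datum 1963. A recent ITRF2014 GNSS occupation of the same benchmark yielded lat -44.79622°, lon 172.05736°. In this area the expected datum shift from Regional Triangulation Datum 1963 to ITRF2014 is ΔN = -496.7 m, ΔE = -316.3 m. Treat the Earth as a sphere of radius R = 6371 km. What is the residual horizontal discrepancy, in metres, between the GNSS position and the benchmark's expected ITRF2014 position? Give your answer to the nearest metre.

60 m

Observed coordinate differences: Δφ = -0.00482°, Δλ = -0.00344°.
Converting to metres (1° lat = 111195 m, cos φ = 0.709676): observed ΔN = -536.0 m, observed ΔE = -271.5 m.
Subtracting the expected shift leaves a residual of -536.0 − (-496.7) = -39.3 m north and -271.5 − (-316.3) = 44.8 m east.
Residual distance = √((-39.3)² + 44.8²) = 59.6 m.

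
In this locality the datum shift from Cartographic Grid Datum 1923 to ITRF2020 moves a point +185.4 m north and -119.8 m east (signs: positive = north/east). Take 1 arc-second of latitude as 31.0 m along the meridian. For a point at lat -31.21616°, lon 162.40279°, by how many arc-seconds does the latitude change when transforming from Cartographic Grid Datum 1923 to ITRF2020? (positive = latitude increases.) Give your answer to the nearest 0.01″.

1″ of latitude = 31.00 m, so Δφ = 185.4 / 31.00 = 5.981″.

Δφ = 5.98″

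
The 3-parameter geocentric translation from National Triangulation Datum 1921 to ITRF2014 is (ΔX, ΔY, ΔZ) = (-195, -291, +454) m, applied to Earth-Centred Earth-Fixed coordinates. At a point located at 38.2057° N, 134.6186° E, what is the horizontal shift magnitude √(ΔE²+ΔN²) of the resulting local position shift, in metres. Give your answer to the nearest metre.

527 m

At φ = 38.2057°, λ = 134.6186°: sin φ = 0.618487, cos φ = 0.785795, sin λ = 0.711798, cos λ = -0.702384.
ΔE = −sin λ·ΔX + cos λ·ΔY = −(0.711798)·(-195) + (-0.702384)·(-291) = 343.19 m.
ΔN = −sin φ cos λ·ΔX − sin φ sin λ·ΔY + cos φ·ΔZ = −(0.618487)(-0.702384)(-195) − (0.618487)(0.711798)(-291) + (0.785795)(454) = 400.15 m.
Horizontal magnitude = √(ΔE² + ΔN²) = √(343.19² + 400.15²) = 527.16 m.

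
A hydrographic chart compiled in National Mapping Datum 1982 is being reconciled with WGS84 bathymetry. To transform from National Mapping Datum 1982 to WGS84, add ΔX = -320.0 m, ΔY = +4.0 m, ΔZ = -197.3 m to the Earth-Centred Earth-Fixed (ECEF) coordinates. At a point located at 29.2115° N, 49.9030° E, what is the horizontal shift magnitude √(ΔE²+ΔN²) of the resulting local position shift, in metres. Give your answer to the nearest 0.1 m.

257.9 m

The local east axis at (φ, λ) is (−sin λ, cos λ, 0), so ΔE = −sin(49.9030°)·(-320.0) + cos(49.9030°)·4.0 = 247.36 m.
The local north axis is (−sin φ cos λ, −sin φ sin λ, cos φ), giving ΔN = 100.587 − 1.493 − 172.208 = -73.11 m.
Horizontal magnitude = √(ΔE² + ΔN²) = √(247.36² + (-73.11)²) = 257.94 m.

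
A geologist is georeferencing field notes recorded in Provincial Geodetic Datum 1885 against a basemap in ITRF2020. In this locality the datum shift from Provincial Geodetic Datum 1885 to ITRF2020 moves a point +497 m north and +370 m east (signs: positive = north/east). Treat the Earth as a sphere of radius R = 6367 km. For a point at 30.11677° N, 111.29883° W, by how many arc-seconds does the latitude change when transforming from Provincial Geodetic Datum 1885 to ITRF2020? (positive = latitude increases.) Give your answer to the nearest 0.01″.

Δφ = 16.10″

On a sphere of radius R, 1 rad of latitude = R, so Δφ = ΔN / R = 497.0 / 6367000 = 7.8059e-05 rad = 16.101″.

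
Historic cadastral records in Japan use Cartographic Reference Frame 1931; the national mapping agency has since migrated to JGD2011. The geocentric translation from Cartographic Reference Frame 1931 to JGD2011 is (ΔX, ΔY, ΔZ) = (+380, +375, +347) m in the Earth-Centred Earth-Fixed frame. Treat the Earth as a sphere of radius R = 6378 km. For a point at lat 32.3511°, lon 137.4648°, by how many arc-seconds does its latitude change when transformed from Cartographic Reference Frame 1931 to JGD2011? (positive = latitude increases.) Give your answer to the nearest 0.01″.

sin φ = 0.535106, cos φ = 0.844785, sin λ = 0.676043, cos λ = -0.736862.
North component: ΔN = −sin φ cos λ·ΔX − sin φ sin λ·ΔY + cos φ·ΔZ = −(0.535106)(-0.736862)(380) − (0.535106)(0.676043)(375) + (0.844785)(347) = 307.32 m.
1° of latitude spans πR/180 = 111317 m, so Δφ = 307.32 / 111317 × 3600 = 9.939″.

Δφ = 9.94″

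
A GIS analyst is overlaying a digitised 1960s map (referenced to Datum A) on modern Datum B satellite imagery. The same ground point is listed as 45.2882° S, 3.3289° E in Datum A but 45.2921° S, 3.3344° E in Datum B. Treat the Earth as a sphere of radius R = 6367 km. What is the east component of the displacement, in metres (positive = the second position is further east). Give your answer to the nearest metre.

ΔE = 430 m

Δφ = -45.2921° − -45.2882° = -0.0039°; Δλ = 3.3344° − 3.3289° = +0.0055°.
1° along a meridian = πR/180 = 111125 m.
ΔN = Δφ × 111125 = -433.4 m; ΔE = Δλ × 111125 × cos(-45.2882°) = +0.0055 × 111125 × 0.703541 = 430.0 m.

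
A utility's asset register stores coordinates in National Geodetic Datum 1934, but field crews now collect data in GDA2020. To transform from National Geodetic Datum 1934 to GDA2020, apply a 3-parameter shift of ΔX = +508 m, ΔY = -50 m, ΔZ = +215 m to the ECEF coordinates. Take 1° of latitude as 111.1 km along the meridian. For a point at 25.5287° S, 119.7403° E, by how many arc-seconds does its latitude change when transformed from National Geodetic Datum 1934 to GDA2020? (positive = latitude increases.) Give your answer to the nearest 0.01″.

sin φ = -0.430963, cos φ = 0.902370, sin λ = 0.868283, cos λ = -0.496070.
North component: ΔN = −sin φ cos λ·ΔX − sin φ sin λ·ΔY + cos φ·ΔZ = −(-0.430963)(-0.496070)(508) − (-0.430963)(0.868283)(-50) + (0.902370)(215) = 66.70 m.
1° of latitude spans 111100 m, so Δφ = 66.70 / 111100 × 3600 = 2.161″.

Δφ = 2.16″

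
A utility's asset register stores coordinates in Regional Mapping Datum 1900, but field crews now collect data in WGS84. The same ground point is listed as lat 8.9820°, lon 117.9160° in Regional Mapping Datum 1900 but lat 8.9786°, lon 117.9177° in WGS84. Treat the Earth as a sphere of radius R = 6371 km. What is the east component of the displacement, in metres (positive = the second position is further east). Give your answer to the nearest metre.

Δφ = 8.9786° − 8.9820° = -0.0034°; Δλ = 117.9177° − 117.9160° = +0.0017°.
1° along a meridian = πR/180 = 111195 m.
ΔN = Δφ × 111195 = -378.1 m; ΔE = Δλ × 111195 × cos(8.9820°) = +0.0017 × 111195 × 0.987737 = 186.7 m.

ΔE = 187 m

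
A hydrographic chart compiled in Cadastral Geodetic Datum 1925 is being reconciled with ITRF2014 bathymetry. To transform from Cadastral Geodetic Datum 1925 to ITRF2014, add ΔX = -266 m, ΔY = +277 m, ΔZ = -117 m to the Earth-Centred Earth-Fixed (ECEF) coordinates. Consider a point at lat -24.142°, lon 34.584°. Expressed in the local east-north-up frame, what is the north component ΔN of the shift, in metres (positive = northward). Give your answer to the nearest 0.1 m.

At φ = -24.142°, λ = 34.584°: sin φ = -0.408999, cos φ = 0.912535, sin λ = 0.567614, cos λ = 0.823295.
ΔN = −sin φ cos λ·ΔX − sin φ sin λ·ΔY + cos φ·ΔZ = −(-0.408999)(0.823295)(-266) − (-0.408999)(0.567614)(277) + (0.912535)(-117) = -132.03 m.

ΔN = -132.0 m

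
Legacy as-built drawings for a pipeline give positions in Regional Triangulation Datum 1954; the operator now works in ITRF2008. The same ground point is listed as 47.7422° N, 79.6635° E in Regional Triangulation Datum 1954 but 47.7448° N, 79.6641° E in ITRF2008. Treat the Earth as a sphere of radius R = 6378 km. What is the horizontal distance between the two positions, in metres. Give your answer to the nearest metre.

293 m

Δφ = 47.7448° − 47.7422° = +0.0026°; Δλ = 79.6641° − 79.6635° = +0.0006°.
1° along a meridian = πR/180 = 111317 m.
ΔN = Δφ × 111317 = 289.4 m; ΔE = Δλ × 111317 × cos(47.7422°) = +0.0006 × 111317 × 0.672468 = 44.9 m.
Distance = √(ΔE² + ΔN²) = √(44.9² + 289.4²) = 292.9 m.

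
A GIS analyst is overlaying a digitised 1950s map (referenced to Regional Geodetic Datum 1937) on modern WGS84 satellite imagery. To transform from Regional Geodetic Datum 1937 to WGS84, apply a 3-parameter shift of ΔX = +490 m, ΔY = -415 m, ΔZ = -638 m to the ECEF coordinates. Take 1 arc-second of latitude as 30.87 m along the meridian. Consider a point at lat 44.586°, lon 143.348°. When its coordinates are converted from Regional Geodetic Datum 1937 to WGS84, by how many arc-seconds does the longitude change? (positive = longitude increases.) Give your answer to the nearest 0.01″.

sin φ = 0.701979, cos φ = 0.712198, sin λ = 0.596953, cos λ = -0.802276.
East component: ΔE = −sin λ·ΔX + cos λ·ΔY = −(0.596953)(490) + (-0.802276)(-415) = 40.44 m.
1° of latitude spans 3600 × 30.87 = 111132 m; at latitude φ, 1° of longitude spans that × cos φ = 79147.9 m, so Δλ = 40.44 / 79147.9 × 3600 = 1.839″.

Δλ = 1.84″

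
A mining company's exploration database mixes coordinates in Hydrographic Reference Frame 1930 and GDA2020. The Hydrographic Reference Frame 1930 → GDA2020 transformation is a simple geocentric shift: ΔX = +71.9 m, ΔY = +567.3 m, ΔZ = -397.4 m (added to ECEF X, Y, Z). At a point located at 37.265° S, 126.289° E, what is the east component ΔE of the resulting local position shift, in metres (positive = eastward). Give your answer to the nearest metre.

At φ = -37.265°, λ = 126.289°: sin φ = -0.605502, cos φ = 0.795844, sin λ = 0.806042, cos λ = -0.591858.
ΔE = −sin λ·ΔX + cos λ·ΔY = −(0.806042)·(71.9) + (-0.591858)·(567.3) = -393.72 m.

ΔE = -394 m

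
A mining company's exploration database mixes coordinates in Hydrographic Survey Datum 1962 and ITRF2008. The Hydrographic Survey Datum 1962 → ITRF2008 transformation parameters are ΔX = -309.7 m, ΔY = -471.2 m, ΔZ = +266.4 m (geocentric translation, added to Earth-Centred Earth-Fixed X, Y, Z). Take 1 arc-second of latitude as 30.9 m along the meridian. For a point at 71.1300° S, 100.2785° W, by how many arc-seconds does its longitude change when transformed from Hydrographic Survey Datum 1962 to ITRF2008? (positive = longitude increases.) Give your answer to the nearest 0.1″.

Δλ = -22.1″

sin φ = -0.946255, cos φ = 0.323422, sin λ = -0.983952, cos λ = -0.178433.
East component: ΔE = −sin λ·ΔX + cos λ·ΔY = −(-0.983952)(-309.7) + (-0.178433)(-471.2) = -220.65 m.
1° of latitude spans 3600 × 30.90 = 111240 m; at latitude φ, 1° of longitude spans that × cos φ = 35977.5 m, so Δλ = -220.65 / 35977.5 × 3600 = -22.079″.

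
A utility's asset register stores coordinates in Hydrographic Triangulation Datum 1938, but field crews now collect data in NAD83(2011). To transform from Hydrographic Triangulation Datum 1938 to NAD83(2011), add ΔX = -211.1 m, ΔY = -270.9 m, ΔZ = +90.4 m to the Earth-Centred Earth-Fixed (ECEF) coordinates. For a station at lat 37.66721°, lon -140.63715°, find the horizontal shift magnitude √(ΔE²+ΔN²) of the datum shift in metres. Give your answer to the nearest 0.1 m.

153.1 m

The local east axis at (φ, λ) is (−sin λ, cos λ, 0), so ΔE = −sin(-140.63715°)·(-211.1) + cos(-140.63715°)·(-270.9) = 75.56 m.
The local north axis is (−sin φ cos λ, −sin φ sin λ, cos φ), giving ΔN = -99.734 − 104.990 + 71.558 = -133.17 m.
Horizontal magnitude = √(ΔE² + ΔN²) = √(75.56² + (-133.17)²) = 153.11 m.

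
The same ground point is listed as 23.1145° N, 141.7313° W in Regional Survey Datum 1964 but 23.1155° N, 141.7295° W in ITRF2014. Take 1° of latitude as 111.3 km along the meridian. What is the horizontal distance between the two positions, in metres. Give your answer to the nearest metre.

Δφ = 23.1155° − 23.1145° = +0.0010°; Δλ = -141.7295° − -141.7313° = +0.0018°.
ΔN = Δφ × 111300 = 111.3 m; ΔE = Δλ × 111300 × cos(23.1145°) = +0.0018 × 111300 × 0.919722 = 184.3 m.
Distance = √(ΔE² + ΔN²) = √(184.3² + 111.3²) = 215.3 m.

215 m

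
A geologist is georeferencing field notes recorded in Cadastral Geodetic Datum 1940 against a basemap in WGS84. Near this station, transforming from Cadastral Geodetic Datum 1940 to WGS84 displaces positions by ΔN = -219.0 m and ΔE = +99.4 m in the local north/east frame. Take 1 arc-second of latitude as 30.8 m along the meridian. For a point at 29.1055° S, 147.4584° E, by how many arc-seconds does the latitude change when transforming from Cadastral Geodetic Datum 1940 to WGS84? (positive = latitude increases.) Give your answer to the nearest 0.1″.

Δφ = -7.1″

1″ of latitude = 30.80 m, so Δφ = -219.0 / 30.80 = -7.110″.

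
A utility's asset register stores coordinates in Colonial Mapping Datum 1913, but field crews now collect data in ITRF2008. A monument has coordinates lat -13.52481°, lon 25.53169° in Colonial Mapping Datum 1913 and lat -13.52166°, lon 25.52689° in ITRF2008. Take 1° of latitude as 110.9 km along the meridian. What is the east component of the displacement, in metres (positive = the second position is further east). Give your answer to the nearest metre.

ΔE = -518 m

Δφ = -13.52166° − -13.52481° = +0.00315°; Δλ = 25.52689° − 25.53169° = -0.00480°.
ΔN = Δφ × 110900 = 349.3 m; ΔE = Δλ × 110900 × cos(-13.52481°) = -0.00480 × 110900 × 0.972269 = -517.6 m.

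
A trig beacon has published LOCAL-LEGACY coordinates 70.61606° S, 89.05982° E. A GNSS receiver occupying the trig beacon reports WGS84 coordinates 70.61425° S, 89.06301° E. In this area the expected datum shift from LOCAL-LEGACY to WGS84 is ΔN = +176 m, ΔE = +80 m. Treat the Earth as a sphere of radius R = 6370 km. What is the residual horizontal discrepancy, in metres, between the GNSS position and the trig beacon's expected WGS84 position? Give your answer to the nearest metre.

45 m

Observed coordinate differences: Δφ = +0.00181°, Δλ = +0.00319°.
Converting to metres (1° lat = 111177 m, cos φ = 0.331897): observed ΔN = 201.2 m, observed ΔE = 117.7 m.
Subtracting the expected shift leaves a residual of 201.2 − (176) = 25.2 m north and 117.7 − (80) = 37.7 m east.
Residual distance = √(25.2² + 37.7²) = 45.4 m.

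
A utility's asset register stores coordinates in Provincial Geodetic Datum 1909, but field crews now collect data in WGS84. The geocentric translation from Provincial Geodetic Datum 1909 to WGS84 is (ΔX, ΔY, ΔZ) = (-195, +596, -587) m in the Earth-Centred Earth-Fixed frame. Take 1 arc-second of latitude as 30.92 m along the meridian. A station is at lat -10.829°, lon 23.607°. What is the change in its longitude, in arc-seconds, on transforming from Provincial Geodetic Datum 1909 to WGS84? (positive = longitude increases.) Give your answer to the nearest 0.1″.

Δλ = 20.6″

sin φ = -0.187878, cos φ = 0.982192, sin λ = 0.400461, cos λ = 0.916314.
East component: ΔE = −sin λ·ΔX + cos λ·ΔY = −(0.400461)(-195) + (0.916314)(596) = 624.21 m.
1° of latitude spans 3600 × 30.92 = 111312 m; at latitude φ, 1° of longitude spans that × cos φ = 109329.8 m, so Δλ = 624.21 / 109329.8 × 3600 = 20.554″.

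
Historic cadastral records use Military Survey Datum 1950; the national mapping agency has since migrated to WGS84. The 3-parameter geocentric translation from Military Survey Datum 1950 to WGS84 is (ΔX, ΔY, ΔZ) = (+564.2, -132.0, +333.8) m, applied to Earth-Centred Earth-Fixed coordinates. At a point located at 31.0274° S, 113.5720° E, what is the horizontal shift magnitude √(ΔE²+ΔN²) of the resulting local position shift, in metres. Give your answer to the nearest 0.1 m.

476.6 m

At φ = -31.0274°, λ = 113.5720°: sin φ = -0.515448, cos φ = 0.856921, sin λ = 0.916558, cos λ = -0.399901.
ΔE = −sin λ·ΔX + cos λ·ΔY = −(0.916558)·(564.2) + (-0.399901)·(-132.0) = -464.34 m.
ΔN = −sin φ cos λ·ΔX − sin φ sin λ·ΔY + cos φ·ΔZ = −(-0.515448)(-0.399901)(564.2) − (-0.515448)(0.916558)(-132.0) + (0.856921)(333.8) = 107.38 m.
Horizontal magnitude = √(ΔE² + ΔN²) = √((-464.34)² + 107.38²) = 476.59 m.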